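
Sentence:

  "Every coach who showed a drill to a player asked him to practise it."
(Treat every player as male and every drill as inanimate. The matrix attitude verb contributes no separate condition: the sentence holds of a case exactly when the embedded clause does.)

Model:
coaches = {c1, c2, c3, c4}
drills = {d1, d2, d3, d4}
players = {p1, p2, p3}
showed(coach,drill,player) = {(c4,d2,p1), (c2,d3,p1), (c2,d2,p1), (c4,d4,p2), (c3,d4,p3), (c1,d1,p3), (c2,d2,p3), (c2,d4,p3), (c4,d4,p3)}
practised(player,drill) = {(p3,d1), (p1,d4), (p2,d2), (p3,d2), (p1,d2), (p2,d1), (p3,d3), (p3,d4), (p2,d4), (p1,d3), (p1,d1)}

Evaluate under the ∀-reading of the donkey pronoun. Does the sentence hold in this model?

True

"him" takes "a player" as antecedent and "it" takes "a drill"; both are donkey pronouns co-varying with the restrictor.
Strong reading: for every (c,d,p) with showed(c,d,p), practised(p,d).
Restrictor triples: (c1,d1,p3)→practised(p3,d1) ✓  (c2,d2,p1)→practised(p1,d2) ✓  (c2,d2,p3)→practised(p3,d2) ✓  (c2,d3,p1)→practised(p1,d3) ✓  (c2,d4,p3)→practised(p3,d4) ✓  (c3,d4,p3)→practised(p3,d4) ✓  (c4,d2,p1)→practised(p1,d2) ✓  (c4,d4,p2)→practised(p2,d4) ✓  (c4,d4,p3)→practised(p3,d4) ✓
Every restrictor triple satisfies the scope.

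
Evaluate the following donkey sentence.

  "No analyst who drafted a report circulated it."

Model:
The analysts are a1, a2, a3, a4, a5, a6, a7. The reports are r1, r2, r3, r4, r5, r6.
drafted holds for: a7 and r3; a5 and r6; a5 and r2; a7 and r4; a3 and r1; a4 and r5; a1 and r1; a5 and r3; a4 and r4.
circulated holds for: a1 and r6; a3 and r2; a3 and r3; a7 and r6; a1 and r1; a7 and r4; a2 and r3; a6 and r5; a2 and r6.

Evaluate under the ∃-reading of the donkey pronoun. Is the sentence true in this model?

"it" takes "a report" as antecedent — a donkey pronoun bound across the clause boundary.
Truth condition: for no (a,r) with drafted(a,r) does circulated(a,r) hold.
Restrictor pairs — does the scope hold? (a1,r1):holds  (a3,r1):fails  (a4,r4):fails  (a4,r5):fails  (a5,r2):fails  (a5,r3):fails  (a5,r6):fails  (a7,r3):fails  (a7,r4):holds
Scope holds for 2 pair(s), so the sentence is false.

False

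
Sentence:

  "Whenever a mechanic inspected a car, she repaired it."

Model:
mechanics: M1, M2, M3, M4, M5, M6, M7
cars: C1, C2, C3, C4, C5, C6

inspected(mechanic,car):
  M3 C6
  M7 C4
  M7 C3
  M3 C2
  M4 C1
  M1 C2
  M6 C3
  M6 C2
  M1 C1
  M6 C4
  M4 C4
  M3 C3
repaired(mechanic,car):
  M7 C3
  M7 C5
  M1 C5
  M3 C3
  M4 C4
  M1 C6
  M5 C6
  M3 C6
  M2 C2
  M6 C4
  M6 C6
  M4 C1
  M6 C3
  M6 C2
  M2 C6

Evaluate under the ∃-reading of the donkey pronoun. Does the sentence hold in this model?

False

"it" takes "a car" as antecedent — a donkey pronoun bound across the clause boundary.
Weak reading: every mechanic m with some inspected-car has at least one inspected-car c such that repaired(m,c).
Per mechanic: M1:✗  M3:✓  M4:✓  M6:✓  M7:✓
M1 has no witness among its inspected-cars.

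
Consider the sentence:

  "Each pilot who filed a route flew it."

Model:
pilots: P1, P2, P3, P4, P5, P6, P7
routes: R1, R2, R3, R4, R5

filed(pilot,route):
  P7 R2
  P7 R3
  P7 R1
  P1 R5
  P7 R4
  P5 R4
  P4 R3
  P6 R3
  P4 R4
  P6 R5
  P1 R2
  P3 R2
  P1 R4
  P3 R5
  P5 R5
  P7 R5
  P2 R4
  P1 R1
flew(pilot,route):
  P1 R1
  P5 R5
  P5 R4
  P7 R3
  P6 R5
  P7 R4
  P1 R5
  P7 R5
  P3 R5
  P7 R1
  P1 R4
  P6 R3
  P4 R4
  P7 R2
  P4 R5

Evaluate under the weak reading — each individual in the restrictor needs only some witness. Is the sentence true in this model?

"it" takes "a route" as antecedent — a donkey pronoun bound across the clause boundary.
Weak reading: every pilot p with some filed-route has at least one filed-route r such that flew(p,r).
Per pilot: P1:✓  P2:✗  P3:✓  P4:✓  P5:✓  P6:✓  P7:✓
P2 has no witness among its filed-routes.

False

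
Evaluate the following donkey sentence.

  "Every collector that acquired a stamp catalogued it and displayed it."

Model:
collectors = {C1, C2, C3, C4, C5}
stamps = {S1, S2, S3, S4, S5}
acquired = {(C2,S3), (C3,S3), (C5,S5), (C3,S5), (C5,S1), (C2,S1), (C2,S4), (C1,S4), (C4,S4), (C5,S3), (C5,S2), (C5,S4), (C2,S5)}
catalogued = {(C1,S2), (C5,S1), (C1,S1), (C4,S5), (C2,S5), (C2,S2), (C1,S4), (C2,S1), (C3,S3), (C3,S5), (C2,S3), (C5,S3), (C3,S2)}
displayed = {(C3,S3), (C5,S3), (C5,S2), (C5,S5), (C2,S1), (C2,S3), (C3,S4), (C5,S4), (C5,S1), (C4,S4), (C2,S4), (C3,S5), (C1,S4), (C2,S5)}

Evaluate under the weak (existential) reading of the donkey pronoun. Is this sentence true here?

False

"it" takes "a stamp" as antecedent — a donkey pronoun bound across the clause boundary.
Weak reading: every collector c with some acquired-stamp has at least one acquired-stamp s such that catalogued(c,s) ∧ displayed(c,s).
Per collector: C1:✓  C2:✓  C3:✓  C4:✗  C5:✓
C4 has no witness among its acquired-stamps.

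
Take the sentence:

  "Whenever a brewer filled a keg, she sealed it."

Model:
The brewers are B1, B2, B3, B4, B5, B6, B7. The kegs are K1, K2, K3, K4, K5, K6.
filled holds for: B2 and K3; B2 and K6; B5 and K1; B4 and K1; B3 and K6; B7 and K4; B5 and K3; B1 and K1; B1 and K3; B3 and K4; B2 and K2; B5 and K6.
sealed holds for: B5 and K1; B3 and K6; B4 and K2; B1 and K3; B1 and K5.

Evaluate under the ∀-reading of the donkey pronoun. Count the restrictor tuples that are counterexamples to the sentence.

9

"it" takes "a keg" as antecedent — a donkey pronoun bound across the clause boundary.
Strong reading: for every (b,k) with filled(b,k), sealed(b,k).
Restrictor pairs: (B1,K1) ✗  (B1,K3) ✓  (B2,K2) ✗  (B2,K3) ✗  (B2,K6) ✗  (B3,K4) ✗  (B3,K6) ✓  (B4,K1) ✗  (B5,K1) ✓  (B5,K3) ✗  (B5,K6) ✗  (B7,K4) ✗
Counterexamples (restrictor pairs failing the scope): 9.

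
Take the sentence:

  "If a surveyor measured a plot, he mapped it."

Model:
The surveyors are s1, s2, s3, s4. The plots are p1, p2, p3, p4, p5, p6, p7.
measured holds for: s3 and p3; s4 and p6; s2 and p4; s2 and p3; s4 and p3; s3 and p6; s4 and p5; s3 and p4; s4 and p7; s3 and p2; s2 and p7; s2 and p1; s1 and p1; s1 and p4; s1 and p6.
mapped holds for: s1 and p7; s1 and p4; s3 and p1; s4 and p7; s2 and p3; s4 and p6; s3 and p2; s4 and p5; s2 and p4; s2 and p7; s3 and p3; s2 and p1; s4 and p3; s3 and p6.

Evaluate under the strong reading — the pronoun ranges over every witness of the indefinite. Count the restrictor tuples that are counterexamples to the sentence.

"it" takes "a plot" as antecedent — a donkey pronoun bound across the clause boundary.
Strong reading: for every (s,p) with measured(s,p), mapped(s,p).
Restrictor pairs: (s1,p1) ✗  (s1,p4) ✓  (s1,p6) ✗  (s2,p1) ✓  (s2,p3) ✓  (s2,p4) ✓  (s2,p7) ✓  (s3,p2) ✓  (s3,p3) ✓  (s3,p4) ✗  (s3,p6) ✓  (s4,p3) ✓  (s4,p5) ✓  (s4,p6) ✓  (s4,p7) ✓
Counterexamples (restrictor pairs failing the scope): 3.

3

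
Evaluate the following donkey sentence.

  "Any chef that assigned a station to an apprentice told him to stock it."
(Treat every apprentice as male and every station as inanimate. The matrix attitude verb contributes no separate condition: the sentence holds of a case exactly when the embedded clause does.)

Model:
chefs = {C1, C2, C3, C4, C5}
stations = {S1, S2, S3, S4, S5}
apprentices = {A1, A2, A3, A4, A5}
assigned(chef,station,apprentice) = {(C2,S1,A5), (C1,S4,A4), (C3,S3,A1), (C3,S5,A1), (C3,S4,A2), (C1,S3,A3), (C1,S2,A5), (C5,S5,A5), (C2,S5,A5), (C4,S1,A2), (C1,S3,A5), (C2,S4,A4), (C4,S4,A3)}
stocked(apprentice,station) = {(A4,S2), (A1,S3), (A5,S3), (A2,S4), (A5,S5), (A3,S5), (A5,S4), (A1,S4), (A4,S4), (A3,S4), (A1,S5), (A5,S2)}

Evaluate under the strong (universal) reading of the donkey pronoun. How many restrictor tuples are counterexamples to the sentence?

3

"him" takes "an apprentice" as antecedent and "it" takes "a station"; both are donkey pronouns co-varying with the restrictor.
Strong reading: for every (c,s,a) with assigned(c,s,a), stocked(a,s).
Restrictor triples: (C1,S2,A5)→stocked(A5,S2) ✓  (C1,S3,A3)→stocked(A3,S3) ✗  (C1,S3,A5)→stocked(A5,S3) ✓  (C1,S4,A4)→stocked(A4,S4) ✓  (C2,S1,A5)→stocked(A5,S1) ✗  (C2,S4,A4)→stocked(A4,S4) ✓  (C2,S5,A5)→stocked(A5,S5) ✓  (C3,S3,A1)→stocked(A1,S3) ✓  (C3,S4,A2)→stocked(A2,S4) ✓  (C3,S5,A1)→stocked(A1,S5) ✓  (C4,S1,A2)→stocked(A2,S1) ✗  (C4,S4,A3)→stocked(A3,S4) ✓  (C5,S5,A5)→stocked(A5,S5) ✓
Counterexamples (restrictor triples failing the scope): 3.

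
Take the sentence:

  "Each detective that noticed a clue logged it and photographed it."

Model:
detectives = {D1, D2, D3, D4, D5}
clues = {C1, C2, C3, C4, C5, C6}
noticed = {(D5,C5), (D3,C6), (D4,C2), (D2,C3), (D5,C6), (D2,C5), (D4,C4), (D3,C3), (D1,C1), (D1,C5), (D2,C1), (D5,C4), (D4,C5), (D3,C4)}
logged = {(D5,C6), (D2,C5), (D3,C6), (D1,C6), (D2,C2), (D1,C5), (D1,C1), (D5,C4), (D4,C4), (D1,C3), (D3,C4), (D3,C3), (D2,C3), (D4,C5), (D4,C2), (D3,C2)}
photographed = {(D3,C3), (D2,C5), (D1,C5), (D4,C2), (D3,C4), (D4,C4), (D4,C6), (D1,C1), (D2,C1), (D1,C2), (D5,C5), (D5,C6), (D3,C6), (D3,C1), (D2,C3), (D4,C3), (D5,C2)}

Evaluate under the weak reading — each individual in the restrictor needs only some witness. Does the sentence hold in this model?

True

"it" takes "a clue" as antecedent — a donkey pronoun bound across the clause boundary.
Weak reading: every detective d with some noticed-clue has at least one noticed-clue c such that logged(d,c) ∧ photographed(d,c).
Per detective: D1:✓  D2:✓  D3:✓  D4:✓  D5:✓
Every detective in the restrictor has a witness.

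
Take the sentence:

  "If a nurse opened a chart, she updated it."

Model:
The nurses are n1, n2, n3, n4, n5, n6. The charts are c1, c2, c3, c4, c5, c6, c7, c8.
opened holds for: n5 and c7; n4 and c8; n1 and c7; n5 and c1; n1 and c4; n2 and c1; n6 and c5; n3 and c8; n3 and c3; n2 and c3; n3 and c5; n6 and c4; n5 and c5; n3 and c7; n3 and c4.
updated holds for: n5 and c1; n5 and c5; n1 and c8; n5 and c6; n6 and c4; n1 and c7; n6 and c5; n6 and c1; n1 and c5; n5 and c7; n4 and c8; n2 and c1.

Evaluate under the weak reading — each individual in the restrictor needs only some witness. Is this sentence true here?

False

"it" takes "a chart" as antecedent — a donkey pronoun bound across the clause boundary.
Weak reading: every nurse n with some opened-chart has at least one opened-chart c such that updated(n,c).
Per nurse: n1:✓  n2:✓  n3:✗  n4:✓  n5:✓  n6:✓
n3 has no witness among its opened-charts.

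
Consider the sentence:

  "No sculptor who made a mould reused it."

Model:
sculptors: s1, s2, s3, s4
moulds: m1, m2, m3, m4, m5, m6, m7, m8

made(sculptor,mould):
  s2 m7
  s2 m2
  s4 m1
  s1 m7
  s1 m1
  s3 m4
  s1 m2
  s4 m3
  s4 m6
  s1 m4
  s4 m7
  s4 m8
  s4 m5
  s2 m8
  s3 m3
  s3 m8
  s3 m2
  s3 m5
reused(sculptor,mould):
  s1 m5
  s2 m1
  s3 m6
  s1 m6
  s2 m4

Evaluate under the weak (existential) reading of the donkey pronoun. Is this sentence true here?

True

"it" takes "a mould" as antecedent — a donkey pronoun bound across the clause boundary.
Truth condition: for no (s,m) with made(s,m) does reused(s,m) hold.
Restrictor pairs — does the scope hold? (s1,m1):fails  (s1,m2):fails  (s1,m4):fails  (s1,m7):fails  (s2,m2):fails  (s2,m7):fails  (s2,m8):fails  (s3,m2):fails  (s3,m3):fails  (s3,m4):fails  (s3,m5):fails  (s3,m8):fails  (s4,m1):fails  (s4,m3):fails  (s4,m5):fails  (s4,m6):fails  (s4,m7):fails  (s4,m8):fails
Scope holds for no restrictor pair, so the sentence is true.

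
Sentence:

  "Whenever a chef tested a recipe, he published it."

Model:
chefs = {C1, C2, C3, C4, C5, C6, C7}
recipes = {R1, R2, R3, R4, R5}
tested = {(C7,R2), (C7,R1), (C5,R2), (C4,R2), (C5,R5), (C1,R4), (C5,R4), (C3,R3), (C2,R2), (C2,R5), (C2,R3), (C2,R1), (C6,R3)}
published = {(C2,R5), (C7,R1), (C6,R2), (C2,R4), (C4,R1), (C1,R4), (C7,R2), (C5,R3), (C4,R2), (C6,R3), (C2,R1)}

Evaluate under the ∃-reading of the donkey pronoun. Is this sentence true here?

False

"it" takes "a recipe" as antecedent — a donkey pronoun bound across the clause boundary.
Weak reading: every chef c with some tested-recipe has at least one tested-recipe r such that published(c,r).
Per chef: C1:✓  C2:✓  C3:✗  C4:✓  C5:✗  C6:✓  C7:✓
C3 has no witness among its tested-recipes.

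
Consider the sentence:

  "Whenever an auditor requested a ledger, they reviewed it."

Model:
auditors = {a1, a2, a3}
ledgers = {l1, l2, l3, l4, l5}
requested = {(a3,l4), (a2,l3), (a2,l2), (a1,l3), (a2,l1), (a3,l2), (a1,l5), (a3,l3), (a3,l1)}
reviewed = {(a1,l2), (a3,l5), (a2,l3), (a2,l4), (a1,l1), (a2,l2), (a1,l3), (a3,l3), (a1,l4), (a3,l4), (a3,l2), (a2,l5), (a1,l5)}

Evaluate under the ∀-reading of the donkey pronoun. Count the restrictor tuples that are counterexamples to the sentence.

2

"it" takes "a ledger" as antecedent — a donkey pronoun bound across the clause boundary.
Strong reading: for every (a,l) with requested(a,l), reviewed(a,l).
Restrictor pairs: (a1,l3) ✓  (a1,l5) ✓  (a2,l1) ✗  (a2,l2) ✓  (a2,l3) ✓  (a3,l1) ✗  (a3,l2) ✓  (a3,l3) ✓  (a3,l4) ✓
Counterexamples (restrictor pairs failing the scope): 2.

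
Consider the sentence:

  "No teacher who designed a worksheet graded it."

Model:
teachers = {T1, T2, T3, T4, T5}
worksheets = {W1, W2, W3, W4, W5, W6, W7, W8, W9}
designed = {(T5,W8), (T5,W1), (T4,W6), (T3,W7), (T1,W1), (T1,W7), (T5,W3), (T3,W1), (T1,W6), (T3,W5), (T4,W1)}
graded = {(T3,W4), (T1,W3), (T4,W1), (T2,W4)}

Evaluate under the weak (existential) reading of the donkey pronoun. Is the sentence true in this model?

False

"it" takes "a worksheet" as antecedent — a donkey pronoun bound across the clause boundary.
Truth condition: for no (t,w) with designed(t,w) does graded(t,w) hold.
Restrictor pairs — does the scope hold? (T1,W1):fails  (T1,W6):fails  (T1,W7):fails  (T3,W1):fails  (T3,W5):fails  (T3,W7):fails  (T4,W1):holds  (T4,W6):fails  (T5,W1):fails  (T5,W3):fails  (T5,W8):fails
Scope holds for 1 pair(s), so the sentence is false.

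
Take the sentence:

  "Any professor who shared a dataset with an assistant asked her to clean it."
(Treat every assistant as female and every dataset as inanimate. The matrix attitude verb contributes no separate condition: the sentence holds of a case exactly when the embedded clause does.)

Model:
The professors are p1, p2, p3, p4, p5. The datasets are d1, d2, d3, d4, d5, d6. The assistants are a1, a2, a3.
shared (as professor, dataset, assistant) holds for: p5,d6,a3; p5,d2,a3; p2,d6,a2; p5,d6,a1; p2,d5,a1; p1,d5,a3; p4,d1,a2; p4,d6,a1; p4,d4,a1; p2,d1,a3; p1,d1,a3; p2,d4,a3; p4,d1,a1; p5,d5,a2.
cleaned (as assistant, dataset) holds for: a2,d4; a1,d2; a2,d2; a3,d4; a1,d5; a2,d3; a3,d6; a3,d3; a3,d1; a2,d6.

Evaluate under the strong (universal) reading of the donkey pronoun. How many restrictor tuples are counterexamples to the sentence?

"her" takes "an assistant" as antecedent and "it" takes "a dataset"; both are donkey pronouns co-varying with the restrictor.
Strong reading: for every (p,d,a) with shared(p,d,a), cleaned(a,d).
Restrictor triples: (p1,d1,a3)→cleaned(a3,d1) ✓  (p1,d5,a3)→cleaned(a3,d5) ✗  (p2,d1,a3)→cleaned(a3,d1) ✓  (p2,d4,a3)→cleaned(a3,d4) ✓  (p2,d5,a1)→cleaned(a1,d5) ✓  (p2,d6,a2)→cleaned(a2,d6) ✓  (p4,d1,a1)→cleaned(a1,d1) ✗  (p4,d1,a2)→cleaned(a2,d1) ✗  (p4,d4,a1)→cleaned(a1,d4) ✗  (p4,d6,a1)→cleaned(a1,d6) ✗  (p5,d2,a3)→cleaned(a3,d2) ✗  (p5,d5,a2)→cleaned(a2,d5) ✗  (p5,d6,a1)→cleaned(a1,d6) ✗  (p5,d6,a3)→cleaned(a3,d6) ✓
Counterexamples (restrictor triples failing the scope): 8.

8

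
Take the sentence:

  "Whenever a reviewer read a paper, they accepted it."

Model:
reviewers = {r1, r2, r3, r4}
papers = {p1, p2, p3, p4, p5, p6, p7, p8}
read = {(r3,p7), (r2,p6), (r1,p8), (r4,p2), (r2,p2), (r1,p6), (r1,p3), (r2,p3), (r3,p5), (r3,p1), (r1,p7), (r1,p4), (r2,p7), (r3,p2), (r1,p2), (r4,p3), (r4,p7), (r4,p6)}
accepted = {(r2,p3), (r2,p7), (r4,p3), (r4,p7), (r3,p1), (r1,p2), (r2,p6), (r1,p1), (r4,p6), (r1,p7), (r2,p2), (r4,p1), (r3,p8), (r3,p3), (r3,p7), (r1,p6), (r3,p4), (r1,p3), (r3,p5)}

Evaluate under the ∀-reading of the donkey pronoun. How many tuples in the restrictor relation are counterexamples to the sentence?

4

"it" takes "a paper" as antecedent — a donkey pronoun bound across the clause boundary.
Strong reading: for every (r,p) with read(r,p), accepted(r,p).
Restrictor pairs: (r1,p2) ✓  (r1,p3) ✓  (r1,p4) ✗  (r1,p6) ✓  (r1,p7) ✓  (r1,p8) ✗  (r2,p2) ✓  (r2,p3) ✓  (r2,p6) ✓  (r2,p7) ✓  (r3,p1) ✓  (r3,p2) ✗  (r3,p5) ✓  (r3,p7) ✓  (r4,p2) ✗  (r4,p3) ✓  (r4,p6) ✓  (r4,p7) ✓
Counterexamples (restrictor pairs failing the scope): 4.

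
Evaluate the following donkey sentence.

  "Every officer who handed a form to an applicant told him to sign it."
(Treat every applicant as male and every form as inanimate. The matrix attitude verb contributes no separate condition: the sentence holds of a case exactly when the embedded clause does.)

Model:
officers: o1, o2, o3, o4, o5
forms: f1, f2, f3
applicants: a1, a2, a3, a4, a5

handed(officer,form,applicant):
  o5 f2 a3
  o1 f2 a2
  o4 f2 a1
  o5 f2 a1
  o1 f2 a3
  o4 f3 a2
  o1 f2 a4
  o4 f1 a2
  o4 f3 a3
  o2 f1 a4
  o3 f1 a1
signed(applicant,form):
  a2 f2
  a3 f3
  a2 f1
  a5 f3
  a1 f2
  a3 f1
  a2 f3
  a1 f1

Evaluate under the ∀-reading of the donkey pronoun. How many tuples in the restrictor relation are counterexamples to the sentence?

4

"him" takes "an applicant" as antecedent and "it" takes "a form"; both are donkey pronouns co-varying with the restrictor.
Strong reading: for every (o,f,a) with handed(o,f,a), signed(a,f).
Restrictor triples: (o1,f2,a2)→signed(a2,f2) ✓  (o1,f2,a3)→signed(a3,f2) ✗  (o1,f2,a4)→signed(a4,f2) ✗  (o2,f1,a4)→signed(a4,f1) ✗  (o3,f1,a1)→signed(a1,f1) ✓  (o4,f1,a2)→signed(a2,f1) ✓  (o4,f2,a1)→signed(a1,f2) ✓  (o4,f3,a2)→signed(a2,f3) ✓  (o4,f3,a3)→signed(a3,f3) ✓  (o5,f2,a1)→signed(a1,f2) ✓  (o5,f2,a3)→signed(a3,f2) ✗
Counterexamples (restrictor triples failing the scope): 4.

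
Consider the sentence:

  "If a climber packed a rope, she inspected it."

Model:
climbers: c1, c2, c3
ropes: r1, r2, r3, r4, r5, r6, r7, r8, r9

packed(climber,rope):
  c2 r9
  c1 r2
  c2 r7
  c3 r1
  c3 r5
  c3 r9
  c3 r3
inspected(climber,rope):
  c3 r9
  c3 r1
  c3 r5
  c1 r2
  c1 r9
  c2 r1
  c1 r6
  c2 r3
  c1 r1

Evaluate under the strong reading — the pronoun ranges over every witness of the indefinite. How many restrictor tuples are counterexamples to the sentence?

3

"it" takes "a rope" as antecedent — a donkey pronoun bound across the clause boundary.
Strong reading: for every (c,r) with packed(c,r), inspected(c,r).
Restrictor pairs: (c1,r2) ✓  (c2,r7) ✗  (c2,r9) ✗  (c3,r1) ✓  (c3,r3) ✗  (c3,r5) ✓  (c3,r9) ✓
Counterexamples (restrictor pairs failing the scope): 3.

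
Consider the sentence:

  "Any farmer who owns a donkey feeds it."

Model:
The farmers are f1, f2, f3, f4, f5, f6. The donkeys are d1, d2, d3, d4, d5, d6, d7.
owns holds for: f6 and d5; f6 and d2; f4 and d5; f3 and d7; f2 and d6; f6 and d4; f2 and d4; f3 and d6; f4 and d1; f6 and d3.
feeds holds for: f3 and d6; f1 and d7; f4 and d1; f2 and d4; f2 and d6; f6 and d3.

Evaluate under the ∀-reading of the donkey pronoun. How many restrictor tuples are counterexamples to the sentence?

"it" takes "a donkey" as antecedent — a donkey pronoun bound across the clause boundary.
Strong reading: for every (f,d) with owns(f,d), feeds(f,d).
Restrictor pairs: (f2,d4) ✓  (f2,d6) ✓  (f3,d6) ✓  (f3,d7) ✗  (f4,d1) ✓  (f4,d5) ✗  (f6,d2) ✗  (f6,d3) ✓  (f6,d4) ✗  (f6,d5) ✗
Counterexamples (restrictor pairs failing the scope): 5.

5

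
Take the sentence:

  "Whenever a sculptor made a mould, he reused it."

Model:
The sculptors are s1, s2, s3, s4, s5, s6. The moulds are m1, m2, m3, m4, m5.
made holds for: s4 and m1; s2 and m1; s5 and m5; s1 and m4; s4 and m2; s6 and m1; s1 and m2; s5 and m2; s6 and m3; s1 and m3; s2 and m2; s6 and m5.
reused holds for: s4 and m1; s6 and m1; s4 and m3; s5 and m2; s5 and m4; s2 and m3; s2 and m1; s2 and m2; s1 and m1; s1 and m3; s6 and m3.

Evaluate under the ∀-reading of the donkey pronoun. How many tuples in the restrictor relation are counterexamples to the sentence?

"it" takes "a mould" as antecedent — a donkey pronoun bound across the clause boundary.
Strong reading: for every (s,m) with made(s,m), reused(s,m).
Restrictor pairs: (s1,m2) ✗  (s1,m3) ✓  (s1,m4) ✗  (s2,m1) ✓  (s2,m2) ✓  (s4,m1) ✓  (s4,m2) ✗  (s5,m2) ✓  (s5,m5) ✗  (s6,m1) ✓  (s6,m3) ✓  (s6,m5) ✗
Counterexamples (restrictor pairs failing the scope): 5.

5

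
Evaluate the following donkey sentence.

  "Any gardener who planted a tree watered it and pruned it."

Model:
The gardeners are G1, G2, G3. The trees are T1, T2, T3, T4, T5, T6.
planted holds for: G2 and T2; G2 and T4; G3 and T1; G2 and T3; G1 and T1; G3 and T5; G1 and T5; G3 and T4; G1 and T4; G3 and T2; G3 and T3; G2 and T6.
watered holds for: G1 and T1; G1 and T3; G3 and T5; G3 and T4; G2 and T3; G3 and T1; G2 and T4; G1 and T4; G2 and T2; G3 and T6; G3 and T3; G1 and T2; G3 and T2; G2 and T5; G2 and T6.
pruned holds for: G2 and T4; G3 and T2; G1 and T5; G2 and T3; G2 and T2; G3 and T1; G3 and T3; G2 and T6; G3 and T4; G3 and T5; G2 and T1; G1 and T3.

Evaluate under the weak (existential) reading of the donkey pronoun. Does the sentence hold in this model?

"it" takes "a tree" as antecedent — a donkey pronoun bound across the clause boundary.
Weak reading: every gardener g with some planted-tree has at least one planted-tree t such that watered(g,t) ∧ pruned(g,t).
Per gardener: G1:✗  G2:✓  G3:✓
G1 has no witness among its planted-trees.

False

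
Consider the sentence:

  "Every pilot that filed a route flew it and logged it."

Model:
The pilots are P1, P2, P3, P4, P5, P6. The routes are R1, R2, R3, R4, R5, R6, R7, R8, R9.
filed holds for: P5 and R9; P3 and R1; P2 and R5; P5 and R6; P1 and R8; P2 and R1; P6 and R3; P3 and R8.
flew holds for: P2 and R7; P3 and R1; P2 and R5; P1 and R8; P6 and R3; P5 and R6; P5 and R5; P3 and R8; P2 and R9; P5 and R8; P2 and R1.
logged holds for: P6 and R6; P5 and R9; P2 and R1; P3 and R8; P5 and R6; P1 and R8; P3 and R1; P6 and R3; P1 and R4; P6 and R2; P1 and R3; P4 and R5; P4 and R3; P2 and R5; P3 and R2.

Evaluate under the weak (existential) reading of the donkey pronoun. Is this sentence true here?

"it" takes "a route" as antecedent — a donkey pronoun bound across the clause boundary.
Weak reading: every pilot p with some filed-route has at least one filed-route r such that flew(p,r) ∧ logged(p,r).
Per pilot: P1:✓  P2:✓  P3:✓  P5:✓  P6:✓
Every pilot in the restrictor has a witness.

True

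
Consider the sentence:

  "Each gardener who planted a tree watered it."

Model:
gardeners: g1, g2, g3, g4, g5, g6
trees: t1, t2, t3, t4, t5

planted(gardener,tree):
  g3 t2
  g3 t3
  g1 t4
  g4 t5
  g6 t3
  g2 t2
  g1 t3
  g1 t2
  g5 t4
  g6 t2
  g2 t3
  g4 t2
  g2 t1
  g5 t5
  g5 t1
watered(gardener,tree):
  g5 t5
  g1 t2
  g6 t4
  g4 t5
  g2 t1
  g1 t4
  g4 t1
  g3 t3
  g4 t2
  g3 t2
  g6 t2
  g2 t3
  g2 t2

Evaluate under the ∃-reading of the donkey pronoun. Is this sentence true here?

True

"it" takes "a tree" as antecedent — a donkey pronoun bound across the clause boundary.
Weak reading: every gardener g with some planted-tree has at least one planted-tree t such that watered(g,t).
Per gardener: g1:✓  g2:✓  g3:✓  g4:✓  g5:✓  g6:✓
Every gardener in the restrictor has a witness.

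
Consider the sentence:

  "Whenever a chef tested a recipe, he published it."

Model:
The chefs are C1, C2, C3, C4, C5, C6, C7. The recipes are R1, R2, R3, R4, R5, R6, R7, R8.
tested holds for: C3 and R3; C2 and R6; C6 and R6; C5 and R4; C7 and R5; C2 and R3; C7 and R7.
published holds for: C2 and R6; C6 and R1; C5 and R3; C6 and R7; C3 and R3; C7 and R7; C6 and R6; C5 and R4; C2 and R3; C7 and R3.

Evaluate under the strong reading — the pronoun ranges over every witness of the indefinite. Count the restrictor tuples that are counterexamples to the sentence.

"it" takes "a recipe" as antecedent — a donkey pronoun bound across the clause boundary.
Strong reading: for every (c,r) with tested(c,r), published(c,r).
Restrictor pairs: (C2,R3) ✓  (C2,R6) ✓  (C3,R3) ✓  (C5,R4) ✓  (C6,R6) ✓  (C7,R5) ✗  (C7,R7) ✓
Counterexamples (restrictor pairs failing the scope): 1.

1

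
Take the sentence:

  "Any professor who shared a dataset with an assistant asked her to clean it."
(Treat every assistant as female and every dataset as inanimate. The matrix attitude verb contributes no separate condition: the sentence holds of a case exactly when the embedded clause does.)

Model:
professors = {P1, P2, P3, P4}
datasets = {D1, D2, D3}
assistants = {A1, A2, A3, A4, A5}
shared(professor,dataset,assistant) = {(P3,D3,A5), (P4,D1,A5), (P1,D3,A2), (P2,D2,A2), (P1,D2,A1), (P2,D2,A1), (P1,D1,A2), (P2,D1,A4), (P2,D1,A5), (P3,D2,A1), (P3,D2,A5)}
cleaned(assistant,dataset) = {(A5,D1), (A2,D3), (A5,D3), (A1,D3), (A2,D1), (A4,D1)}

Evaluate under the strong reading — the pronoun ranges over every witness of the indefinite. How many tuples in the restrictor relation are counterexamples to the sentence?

5

"her" takes "an assistant" as antecedent and "it" takes "a dataset"; both are donkey pronouns co-varying with the restrictor.
Strong reading: for every (p,d,a) with shared(p,d,a), cleaned(a,d).
Restrictor triples: (P1,D1,A2)→cleaned(A2,D1) ✓  (P1,D2,A1)→cleaned(A1,D2) ✗  (P1,D3,A2)→cleaned(A2,D3) ✓  (P2,D1,A4)→cleaned(A4,D1) ✓  (P2,D1,A5)→cleaned(A5,D1) ✓  (P2,D2,A1)→cleaned(A1,D2) ✗  (P2,D2,A2)→cleaned(A2,D2) ✗  (P3,D2,A1)→cleaned(A1,D2) ✗  (P3,D2,A5)→cleaned(A5,D2) ✗  (P3,D3,A5)→cleaned(A5,D3) ✓  (P4,D1,A5)→cleaned(A5,D1) ✓
Counterexamples (restrictor triples failing the scope): 5.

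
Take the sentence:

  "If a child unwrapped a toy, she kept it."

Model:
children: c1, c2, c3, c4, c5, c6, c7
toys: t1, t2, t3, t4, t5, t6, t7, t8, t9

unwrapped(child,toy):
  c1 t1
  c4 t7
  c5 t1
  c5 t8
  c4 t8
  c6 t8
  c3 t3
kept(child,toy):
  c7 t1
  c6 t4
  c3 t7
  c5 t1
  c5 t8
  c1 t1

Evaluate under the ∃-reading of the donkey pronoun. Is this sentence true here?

"it" takes "a toy" as antecedent — a donkey pronoun bound across the clause boundary.
Weak reading: every child c with some unwrapped-toy has at least one unwrapped-toy t such that kept(c,t).
Per child: c1:✓  c3:✗  c4:✗  c5:✓  c6:✗
c3 has no witness among its unwrapped-toys.

False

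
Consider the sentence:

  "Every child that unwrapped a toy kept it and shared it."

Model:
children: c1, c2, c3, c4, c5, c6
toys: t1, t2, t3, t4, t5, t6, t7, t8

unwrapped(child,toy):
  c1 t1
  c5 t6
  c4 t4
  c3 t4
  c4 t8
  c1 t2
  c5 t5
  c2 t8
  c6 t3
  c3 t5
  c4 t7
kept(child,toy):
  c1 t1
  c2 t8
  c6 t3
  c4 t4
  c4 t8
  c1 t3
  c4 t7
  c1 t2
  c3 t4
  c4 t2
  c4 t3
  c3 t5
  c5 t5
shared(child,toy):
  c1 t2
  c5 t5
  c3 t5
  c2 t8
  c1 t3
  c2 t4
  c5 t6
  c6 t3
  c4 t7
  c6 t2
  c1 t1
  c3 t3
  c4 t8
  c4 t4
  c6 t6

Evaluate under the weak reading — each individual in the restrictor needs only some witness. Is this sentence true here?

True

"it" takes "a toy" as antecedent — a donkey pronoun bound across the clause boundary.
Weak reading: every child c with some unwrapped-toy has at least one unwrapped-toy t such that kept(c,t) ∧ shared(c,t).
Per child: c1:✓  c2:✓  c3:✓  c4:✓  c5:✓  c6:✓
Every child in the restrictor has a witness.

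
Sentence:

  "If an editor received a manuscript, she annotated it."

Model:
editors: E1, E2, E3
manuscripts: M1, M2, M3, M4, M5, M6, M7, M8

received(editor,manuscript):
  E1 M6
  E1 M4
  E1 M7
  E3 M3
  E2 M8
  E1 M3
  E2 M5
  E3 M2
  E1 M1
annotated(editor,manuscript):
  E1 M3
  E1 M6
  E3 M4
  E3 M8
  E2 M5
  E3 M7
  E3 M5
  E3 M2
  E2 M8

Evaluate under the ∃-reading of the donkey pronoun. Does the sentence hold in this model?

True

"it" takes "a manuscript" as antecedent — a donkey pronoun bound across the clause boundary.
Weak reading: every editor e with some received-manuscript has at least one received-manuscript m such that annotated(e,m).
Per editor: E1:✓  E2:✓  E3:✓
Every editor in the restrictor has a witness.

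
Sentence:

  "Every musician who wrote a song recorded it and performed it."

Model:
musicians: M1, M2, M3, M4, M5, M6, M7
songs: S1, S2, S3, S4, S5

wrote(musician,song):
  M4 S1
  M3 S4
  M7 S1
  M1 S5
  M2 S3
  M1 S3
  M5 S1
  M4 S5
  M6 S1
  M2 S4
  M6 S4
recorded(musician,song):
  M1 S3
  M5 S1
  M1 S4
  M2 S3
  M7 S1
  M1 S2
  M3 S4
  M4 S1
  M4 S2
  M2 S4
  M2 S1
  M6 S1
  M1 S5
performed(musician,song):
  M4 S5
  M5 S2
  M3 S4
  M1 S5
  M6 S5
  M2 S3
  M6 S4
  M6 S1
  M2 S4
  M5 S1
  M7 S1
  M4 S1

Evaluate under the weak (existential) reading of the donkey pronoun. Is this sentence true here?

"it" takes "a song" as antecedent — a donkey pronoun bound across the clause boundary.
Weak reading: every musician m with some wrote-song has at least one wrote-song s such that recorded(m,s) ∧ performed(m,s).
Per musician: M1:✓  M2:✓  M3:✓  M4:✓  M5:✓  M6:✓  M7:✓
Every musician in the restrictor has a witness.

True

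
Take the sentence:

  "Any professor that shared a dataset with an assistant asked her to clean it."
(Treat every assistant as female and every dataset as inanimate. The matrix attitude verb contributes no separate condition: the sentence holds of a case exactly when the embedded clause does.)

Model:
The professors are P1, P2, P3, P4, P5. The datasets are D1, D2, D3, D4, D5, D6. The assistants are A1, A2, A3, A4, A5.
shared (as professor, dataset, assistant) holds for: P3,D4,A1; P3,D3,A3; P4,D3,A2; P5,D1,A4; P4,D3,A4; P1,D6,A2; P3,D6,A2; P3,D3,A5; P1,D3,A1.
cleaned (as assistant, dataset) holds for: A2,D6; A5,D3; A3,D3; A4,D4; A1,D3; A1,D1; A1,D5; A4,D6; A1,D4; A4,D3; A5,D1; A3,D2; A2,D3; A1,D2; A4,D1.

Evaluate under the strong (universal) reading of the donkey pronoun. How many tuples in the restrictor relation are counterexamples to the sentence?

"her" takes "an assistant" as antecedent and "it" takes "a dataset"; both are donkey pronouns co-varying with the restrictor.
Strong reading: for every (p,d,a) with shared(p,d,a), cleaned(a,d).
Restrictor triples: (P1,D3,A1)→cleaned(A1,D3) ✓  (P1,D6,A2)→cleaned(A2,D6) ✓  (P3,D3,A3)→cleaned(A3,D3) ✓  (P3,D3,A5)→cleaned(A5,D3) ✓  (P3,D4,A1)→cleaned(A1,D4) ✓  (P3,D6,A2)→cleaned(A2,D6) ✓  (P4,D3,A2)→cleaned(A2,D3) ✓  (P4,D3,A4)→cleaned(A4,D3) ✓  (P5,D1,A4)→cleaned(A4,D1) ✓
Counterexamples (restrictor triples failing the scope): 0.

0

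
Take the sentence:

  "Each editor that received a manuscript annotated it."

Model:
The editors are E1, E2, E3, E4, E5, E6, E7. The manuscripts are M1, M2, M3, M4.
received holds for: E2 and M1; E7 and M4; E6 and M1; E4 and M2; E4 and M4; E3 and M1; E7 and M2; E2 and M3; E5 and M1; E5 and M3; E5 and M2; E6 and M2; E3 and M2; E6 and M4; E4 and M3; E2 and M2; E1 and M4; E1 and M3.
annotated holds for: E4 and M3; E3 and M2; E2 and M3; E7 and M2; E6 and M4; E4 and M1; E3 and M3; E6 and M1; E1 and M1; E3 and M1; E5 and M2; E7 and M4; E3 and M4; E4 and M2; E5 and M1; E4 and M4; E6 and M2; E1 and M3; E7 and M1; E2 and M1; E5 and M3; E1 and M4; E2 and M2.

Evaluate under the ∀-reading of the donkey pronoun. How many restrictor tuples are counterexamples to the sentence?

0

"it" takes "a manuscript" as antecedent — a donkey pronoun bound across the clause boundary.
Strong reading: for every (e,m) with received(e,m), annotated(e,m).
Restrictor pairs: (E1,M3) ✓  (E1,M4) ✓  (E2,M1) ✓  (E2,M2) ✓  (E2,M3) ✓  (E3,M1) ✓  (E3,M2) ✓  (E4,M2) ✓  (E4,M3) ✓  (E4,M4) ✓  (E5,M1) ✓  (E5,M2) ✓  (E5,M3) ✓  (E6,M1) ✓  (E6,M2) ✓  (E6,M4) ✓  (E7,M2) ✓  (E7,M4) ✓
Counterexamples (restrictor pairs failing the scope): 0.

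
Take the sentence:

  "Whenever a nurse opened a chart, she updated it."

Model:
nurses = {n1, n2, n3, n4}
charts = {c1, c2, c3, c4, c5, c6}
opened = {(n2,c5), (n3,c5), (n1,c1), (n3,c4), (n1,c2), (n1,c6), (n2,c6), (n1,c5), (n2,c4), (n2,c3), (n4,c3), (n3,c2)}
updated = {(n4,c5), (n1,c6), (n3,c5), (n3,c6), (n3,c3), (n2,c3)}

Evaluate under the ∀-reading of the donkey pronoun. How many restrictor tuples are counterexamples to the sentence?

9

"it" takes "a chart" as antecedent — a donkey pronoun bound across the clause boundary.
Strong reading: for every (n,c) with opened(n,c), updated(n,c).
Restrictor pairs: (n1,c1) ✗  (n1,c2) ✗  (n1,c5) ✗  (n1,c6) ✓  (n2,c3) ✓  (n2,c4) ✗  (n2,c5) ✗  (n2,c6) ✗  (n3,c2) ✗  (n3,c4) ✗  (n3,c5) ✓  (n4,c3) ✗
Counterexamples (restrictor pairs failing the scope): 9.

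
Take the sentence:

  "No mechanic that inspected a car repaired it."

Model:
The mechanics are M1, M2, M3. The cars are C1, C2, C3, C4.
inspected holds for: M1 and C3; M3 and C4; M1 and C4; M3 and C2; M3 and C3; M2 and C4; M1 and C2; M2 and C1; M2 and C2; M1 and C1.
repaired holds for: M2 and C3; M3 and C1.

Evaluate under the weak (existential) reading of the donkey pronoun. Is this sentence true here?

"it" takes "a car" as antecedent — a donkey pronoun bound across the clause boundary.
Truth condition: for no (m,c) with inspected(m,c) does repaired(m,c) hold.
Restrictor pairs — does the scope hold? (M1,C1):fails  (M1,C2):fails  (M1,C3):fails  (M1,C4):fails  (M2,C1):fails  (M2,C2):fails  (M2,C4):fails  (M3,C2):fails  (M3,C3):fails  (M3,C4):fails
Scope holds for no restrictor pair, so the sentence is true.

True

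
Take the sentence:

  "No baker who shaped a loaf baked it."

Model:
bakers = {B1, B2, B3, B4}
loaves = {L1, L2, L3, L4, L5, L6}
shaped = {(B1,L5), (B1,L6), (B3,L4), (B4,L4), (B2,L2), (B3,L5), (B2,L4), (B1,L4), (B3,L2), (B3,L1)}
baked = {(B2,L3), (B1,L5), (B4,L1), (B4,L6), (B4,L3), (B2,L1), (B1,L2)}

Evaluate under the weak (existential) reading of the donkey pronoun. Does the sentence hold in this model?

False

"it" takes "a loaf" as antecedent — a donkey pronoun bound across the clause boundary.
Truth condition: for no (b,l) with shaped(b,l) does baked(b,l) hold.
Restrictor pairs — does the scope hold? (B1,L4):fails  (B1,L5):holds  (B1,L6):fails  (B2,L2):fails  (B2,L4):fails  (B3,L1):fails  (B3,L2):fails  (B3,L4):fails  (B3,L5):fails  (B4,L4):fails
Scope holds for 1 pair(s), so the sentence is false.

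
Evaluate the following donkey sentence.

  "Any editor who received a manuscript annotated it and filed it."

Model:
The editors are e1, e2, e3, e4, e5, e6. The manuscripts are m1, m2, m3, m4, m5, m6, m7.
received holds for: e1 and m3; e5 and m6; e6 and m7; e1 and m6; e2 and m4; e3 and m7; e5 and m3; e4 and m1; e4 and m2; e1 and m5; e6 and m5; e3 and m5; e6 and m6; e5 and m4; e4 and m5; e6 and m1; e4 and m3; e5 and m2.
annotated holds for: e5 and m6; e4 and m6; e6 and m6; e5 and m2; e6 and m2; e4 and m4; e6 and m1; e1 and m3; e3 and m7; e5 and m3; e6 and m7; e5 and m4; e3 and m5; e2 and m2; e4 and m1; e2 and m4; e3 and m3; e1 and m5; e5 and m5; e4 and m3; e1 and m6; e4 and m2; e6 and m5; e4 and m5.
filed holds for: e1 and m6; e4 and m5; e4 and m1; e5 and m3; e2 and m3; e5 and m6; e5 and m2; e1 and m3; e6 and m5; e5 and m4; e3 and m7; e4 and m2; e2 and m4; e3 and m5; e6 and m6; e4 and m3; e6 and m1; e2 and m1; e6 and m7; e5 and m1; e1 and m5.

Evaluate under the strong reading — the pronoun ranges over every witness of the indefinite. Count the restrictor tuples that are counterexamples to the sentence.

0

"it" takes "a manuscript" as antecedent — a donkey pronoun bound across the clause boundary.
Strong reading: for every (e,m) with received(e,m), annotated(e,m) ∧ filed(e,m).
Restrictor pairs: (e1,m3) ✓  (e1,m5) ✓  (e1,m6) ✓  (e2,m4) ✓  (e3,m5) ✓  (e3,m7) ✓  (e4,m1) ✓  (e4,m2) ✓  (e4,m3) ✓  (e4,m5) ✓  (e5,m2) ✓  (e5,m3) ✓  (e5,m4) ✓  (e5,m6) ✓  (e6,m1) ✓  (e6,m5) ✓  (e6,m6) ✓  (e6,m7) ✓
Counterexamples (restrictor pairs failing the scope): 0.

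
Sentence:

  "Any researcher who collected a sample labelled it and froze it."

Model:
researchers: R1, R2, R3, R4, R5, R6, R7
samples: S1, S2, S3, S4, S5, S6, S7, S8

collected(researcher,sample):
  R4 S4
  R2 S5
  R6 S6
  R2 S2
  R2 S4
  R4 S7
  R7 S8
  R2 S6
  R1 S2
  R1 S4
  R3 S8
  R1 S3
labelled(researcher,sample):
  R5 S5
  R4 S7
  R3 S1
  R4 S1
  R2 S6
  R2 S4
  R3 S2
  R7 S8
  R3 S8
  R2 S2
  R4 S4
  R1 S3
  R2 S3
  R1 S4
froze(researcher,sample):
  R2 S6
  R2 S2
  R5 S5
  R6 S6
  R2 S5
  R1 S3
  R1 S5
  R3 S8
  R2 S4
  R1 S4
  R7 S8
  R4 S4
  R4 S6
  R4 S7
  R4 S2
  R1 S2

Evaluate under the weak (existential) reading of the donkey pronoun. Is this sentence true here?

"it" takes "a sample" as antecedent — a donkey pronoun bound across the clause boundary.
Weak reading: every researcher r with some collected-sample has at least one collected-sample s such that labelled(r,s) ∧ froze(r,s).
Per researcher: R1:✓  R2:✓  R3:✓  R4:✓  R6:✗  R7:✓
R6 has no witness among its collected-samples.

False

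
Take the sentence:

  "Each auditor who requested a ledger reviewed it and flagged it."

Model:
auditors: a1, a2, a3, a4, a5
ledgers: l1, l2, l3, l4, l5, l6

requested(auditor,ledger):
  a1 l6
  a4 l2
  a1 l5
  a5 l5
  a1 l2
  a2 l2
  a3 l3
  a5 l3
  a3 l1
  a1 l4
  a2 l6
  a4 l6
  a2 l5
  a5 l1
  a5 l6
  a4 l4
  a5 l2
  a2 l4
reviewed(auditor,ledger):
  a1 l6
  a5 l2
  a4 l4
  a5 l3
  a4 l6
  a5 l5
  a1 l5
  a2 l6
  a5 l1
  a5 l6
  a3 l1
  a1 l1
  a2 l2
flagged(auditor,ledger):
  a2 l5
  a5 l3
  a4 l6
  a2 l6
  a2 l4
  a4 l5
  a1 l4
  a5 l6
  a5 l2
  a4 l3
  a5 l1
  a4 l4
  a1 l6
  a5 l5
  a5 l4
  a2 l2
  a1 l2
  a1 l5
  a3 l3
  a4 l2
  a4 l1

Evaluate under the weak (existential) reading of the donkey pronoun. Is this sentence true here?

"it" takes "a ledger" as antecedent — a donkey pronoun bound across the clause boundary.
Weak reading: every auditor a with some requested-ledger has at least one requested-ledger l such that reviewed(a,l) ∧ flagged(a,l).
Per auditor: a1:✓  a2:✓  a3:✗  a4:✓  a5:✓
a3 has no witness among its requested-ledgers.

False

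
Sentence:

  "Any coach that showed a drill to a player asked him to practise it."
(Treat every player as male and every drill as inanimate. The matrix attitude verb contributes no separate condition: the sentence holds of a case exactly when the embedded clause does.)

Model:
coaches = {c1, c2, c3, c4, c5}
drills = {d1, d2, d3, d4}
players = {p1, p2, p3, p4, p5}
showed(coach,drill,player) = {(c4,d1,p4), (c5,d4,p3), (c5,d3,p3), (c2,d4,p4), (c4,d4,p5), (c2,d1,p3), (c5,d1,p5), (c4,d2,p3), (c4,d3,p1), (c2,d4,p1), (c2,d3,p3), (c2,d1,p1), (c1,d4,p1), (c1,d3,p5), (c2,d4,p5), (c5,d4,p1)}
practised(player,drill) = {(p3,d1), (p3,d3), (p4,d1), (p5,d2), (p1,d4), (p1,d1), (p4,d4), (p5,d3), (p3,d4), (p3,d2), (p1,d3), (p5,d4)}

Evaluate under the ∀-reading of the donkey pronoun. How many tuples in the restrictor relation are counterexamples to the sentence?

1

"him" takes "a player" as antecedent and "it" takes "a drill"; both are donkey pronouns co-varying with the restrictor.
Strong reading: for every (c,d,p) with showed(c,d,p), practised(p,d).
Restrictor triples: (c1,d3,p5)→practised(p5,d3) ✓  (c1,d4,p1)→practised(p1,d4) ✓  (c2,d1,p1)→practised(p1,d1) ✓  (c2,d1,p3)→practised(p3,d1) ✓  (c2,d3,p3)→practised(p3,d3) ✓  (c2,d4,p1)→practised(p1,d4) ✓  (c2,d4,p4)→practised(p4,d4) ✓  (c2,d4,p5)→practised(p5,d4) ✓  (c4,d1,p4)→practised(p4,d1) ✓  (c4,d2,p3)→practised(p3,d2) ✓  (c4,d3,p1)→practised(p1,d3) ✓  (c4,d4,p5)→practised(p5,d4) ✓  (c5,d1,p5)→practised(p5,d1) ✗  (c5,d3,p3)→practised(p3,d3) ✓  (c5,d4,p1)→practised(p1,d4) ✓  (c5,d4,p3)→practised(p3,d4) ✓
Counterexamples (restrictor triples failing the scope): 1.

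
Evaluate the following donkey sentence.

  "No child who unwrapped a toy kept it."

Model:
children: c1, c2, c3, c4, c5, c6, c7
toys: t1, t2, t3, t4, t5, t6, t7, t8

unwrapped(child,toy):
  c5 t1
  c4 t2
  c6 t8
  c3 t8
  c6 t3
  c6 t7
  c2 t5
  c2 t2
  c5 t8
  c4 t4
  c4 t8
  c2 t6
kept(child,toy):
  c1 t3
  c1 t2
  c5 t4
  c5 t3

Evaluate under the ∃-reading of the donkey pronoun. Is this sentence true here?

True

"it" takes "a toy" as antecedent — a donkey pronoun bound across the clause boundary.
Truth condition: for no (c,t) with unwrapped(c,t) does kept(c,t) hold.
Restrictor pairs — does the scope hold? (c2,t2):fails  (c2,t5):fails  (c2,t6):fails  (c3,t8):fails  (c4,t2):fails  (c4,t4):fails  (c4,t8):fails  (c5,t1):fails  (c5,t8):fails  (c6,t3):fails  (c6,t7):fails  (c6,t8):fails
Scope holds for no restrictor pair, so the sentence is true.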